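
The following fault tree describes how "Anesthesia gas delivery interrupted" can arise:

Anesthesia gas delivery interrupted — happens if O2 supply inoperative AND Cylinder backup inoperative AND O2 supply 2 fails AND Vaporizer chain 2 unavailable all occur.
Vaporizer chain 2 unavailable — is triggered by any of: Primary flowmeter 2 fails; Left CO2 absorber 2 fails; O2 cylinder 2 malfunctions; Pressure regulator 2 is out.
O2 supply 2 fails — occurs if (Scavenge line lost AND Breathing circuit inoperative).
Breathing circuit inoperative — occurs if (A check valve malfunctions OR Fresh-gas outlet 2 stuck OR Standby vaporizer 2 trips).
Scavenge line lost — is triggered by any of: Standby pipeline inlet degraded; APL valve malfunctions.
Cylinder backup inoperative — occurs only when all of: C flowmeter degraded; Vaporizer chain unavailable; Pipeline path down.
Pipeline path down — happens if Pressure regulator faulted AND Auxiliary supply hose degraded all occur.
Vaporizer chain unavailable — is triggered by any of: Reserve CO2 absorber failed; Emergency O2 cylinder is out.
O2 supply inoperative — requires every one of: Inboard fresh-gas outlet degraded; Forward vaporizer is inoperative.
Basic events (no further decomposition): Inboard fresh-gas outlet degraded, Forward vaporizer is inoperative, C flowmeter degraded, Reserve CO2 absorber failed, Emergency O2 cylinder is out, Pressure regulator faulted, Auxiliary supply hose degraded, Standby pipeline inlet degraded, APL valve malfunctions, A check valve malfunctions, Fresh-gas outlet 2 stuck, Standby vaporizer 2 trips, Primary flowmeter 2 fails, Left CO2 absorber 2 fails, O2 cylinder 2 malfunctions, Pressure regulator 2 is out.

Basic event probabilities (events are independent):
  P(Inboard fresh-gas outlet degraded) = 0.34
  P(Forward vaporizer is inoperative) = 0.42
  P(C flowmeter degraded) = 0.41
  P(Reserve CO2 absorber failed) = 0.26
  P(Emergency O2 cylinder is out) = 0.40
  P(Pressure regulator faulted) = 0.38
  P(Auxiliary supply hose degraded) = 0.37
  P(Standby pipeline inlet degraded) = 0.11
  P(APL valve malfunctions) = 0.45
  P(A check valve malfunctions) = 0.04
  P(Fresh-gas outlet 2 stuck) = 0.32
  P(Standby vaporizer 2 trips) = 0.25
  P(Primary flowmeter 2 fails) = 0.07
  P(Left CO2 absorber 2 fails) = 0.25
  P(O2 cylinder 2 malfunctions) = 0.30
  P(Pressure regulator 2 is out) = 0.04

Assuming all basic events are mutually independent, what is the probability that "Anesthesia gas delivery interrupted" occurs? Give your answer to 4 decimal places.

0.0006

P(O2 supply inoperative) [AND] = 0.34 × 0.42 = 0.142800
P(Vaporizer chain unavailable) [OR] = 1 − (1−0.26) × (1−0.40) = 0.556000
P(Pipeline path down) [AND] = 0.38 × 0.37 = 0.140600
P(Cylinder backup inoperative) [AND] = 0.41 × 0.556000 × 0.140600 = 0.032051
P(Scavenge line lost) [OR] = 1 − (1−0.11) × (1−0.45) = 0.510500
P(Breathing circuit inoperative) [OR] = 1 − (1−0.04) × (1−0.32) × (1−0.25) = 0.510400
P(O2 supply 2 fails) [AND] = 0.510500 × 0.510400 = 0.260559
P(Vaporizer chain 2 unavailable) [OR] = 1 − (1−0.07) × (1−0.25) × (1−0.30) × (1−0.04) = 0.531280
P(Anesthesia gas delivery interrupted) [AND] = 0.142800 × 0.032051 × 0.260559 × 0.531280 = 0.000634
Rounded to 4 decimal places: P(Anesthesia gas delivery interrupted) ≈ 0.0006.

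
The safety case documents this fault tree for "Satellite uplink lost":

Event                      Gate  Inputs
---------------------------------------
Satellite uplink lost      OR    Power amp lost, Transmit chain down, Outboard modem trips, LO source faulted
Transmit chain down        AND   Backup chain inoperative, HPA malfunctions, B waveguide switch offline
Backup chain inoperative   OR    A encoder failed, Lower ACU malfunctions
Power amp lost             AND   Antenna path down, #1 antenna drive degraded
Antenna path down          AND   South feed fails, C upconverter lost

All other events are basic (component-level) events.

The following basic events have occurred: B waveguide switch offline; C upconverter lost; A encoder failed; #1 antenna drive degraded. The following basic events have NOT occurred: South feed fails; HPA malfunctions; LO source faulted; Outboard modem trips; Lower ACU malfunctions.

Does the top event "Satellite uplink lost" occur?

Antenna path down [AND]: South feed fails=not, C upconverter lost=occurs → not all inputs occur → does not occur.
Power amp lost [AND]: Antenna path down=not, #1 antenna drive degraded=occurs → not all inputs occur → does not occur.
Backup chain inoperative [OR]: A encoder failed=occurs, Lower ACU malfunctions=not → at least one input occurs → occurs.
Transmit chain down [AND]: Backup chain inoperative=occurs, HPA malfunctions=not, B waveguide switch offline=occurs → not all inputs occur → does not occur.
Satellite uplink lost [OR]: Power amp lost=not, Transmit chain down=not, Outboard modem trips=not, LO source faulted=not → no input occurs → does not occur.

No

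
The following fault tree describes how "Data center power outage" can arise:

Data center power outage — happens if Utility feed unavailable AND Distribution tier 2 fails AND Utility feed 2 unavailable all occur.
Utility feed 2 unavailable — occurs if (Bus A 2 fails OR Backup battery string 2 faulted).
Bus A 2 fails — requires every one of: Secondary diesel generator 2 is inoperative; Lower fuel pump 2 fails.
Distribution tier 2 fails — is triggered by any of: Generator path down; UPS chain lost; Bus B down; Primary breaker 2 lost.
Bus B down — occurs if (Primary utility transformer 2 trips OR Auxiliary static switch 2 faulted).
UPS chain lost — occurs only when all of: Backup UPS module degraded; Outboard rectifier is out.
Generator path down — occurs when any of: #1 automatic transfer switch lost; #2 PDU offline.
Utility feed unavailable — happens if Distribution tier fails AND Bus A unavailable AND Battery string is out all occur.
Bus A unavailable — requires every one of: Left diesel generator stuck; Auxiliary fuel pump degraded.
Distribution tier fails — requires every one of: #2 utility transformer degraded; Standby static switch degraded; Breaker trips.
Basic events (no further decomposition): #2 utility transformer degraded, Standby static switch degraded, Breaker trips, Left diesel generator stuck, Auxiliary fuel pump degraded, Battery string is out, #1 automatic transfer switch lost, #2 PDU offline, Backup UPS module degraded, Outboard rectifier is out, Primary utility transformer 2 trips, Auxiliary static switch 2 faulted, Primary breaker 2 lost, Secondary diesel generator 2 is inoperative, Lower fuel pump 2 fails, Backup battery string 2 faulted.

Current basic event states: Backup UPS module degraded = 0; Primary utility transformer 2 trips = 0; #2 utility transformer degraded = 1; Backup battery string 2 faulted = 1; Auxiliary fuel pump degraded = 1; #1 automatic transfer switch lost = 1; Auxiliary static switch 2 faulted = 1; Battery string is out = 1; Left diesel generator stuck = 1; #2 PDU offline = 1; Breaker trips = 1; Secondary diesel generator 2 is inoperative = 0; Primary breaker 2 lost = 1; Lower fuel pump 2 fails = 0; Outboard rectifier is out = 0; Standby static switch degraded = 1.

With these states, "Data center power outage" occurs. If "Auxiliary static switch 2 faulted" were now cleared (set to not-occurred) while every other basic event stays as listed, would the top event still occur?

Yes

Counterfactual: set "Auxiliary static switch 2 faulted" to not occurred.
Distribution tier fails [AND]: #2 utility transformer degraded=occurs, Standby static switch degraded=occurs, Breaker trips=occurs → all inputs occur → occurs.
Bus A unavailable [AND]: Left diesel generator stuck=occurs, Auxiliary fuel pump degraded=occurs → all inputs occur → occurs.
Utility feed unavailable [AND]: Distribution tier fails=occurs, Bus A unavailable=occurs, Battery string is out=occurs → all inputs occur → occurs.
Generator path down [OR]: #1 automatic transfer switch lost=occurs, #2 PDU offline=occurs → at least one input occurs → occurs.
UPS chain lost [AND]: Backup UPS module degraded=not, Outboard rectifier is out=not → not all inputs occur → does not occur.
Bus B down [OR]: Primary utility transformer 2 trips=not, Auxiliary static switch 2 faulted=not → no input occurs → does not occur.
Distribution tier 2 fails [OR]: Generator path down=occurs, UPS chain lost=not, Bus B down=not, Primary breaker 2 lost=occurs → at least one input occurs → occurs.
Bus A 2 fails [AND]: Secondary diesel generator 2 is inoperative=not, Lower fuel pump 2 fails=not → not all inputs occur → does not occur.
Utility feed 2 unavailable [OR]: Bus A 2 fails=not, Backup battery string 2 faulted=occurs → at least one input occurs → occurs.
Data center power outage [AND]: Utility feed unavailable=occurs, Distribution tier 2 fails=occurs, Utility feed 2 unavailable=occurs → all inputs occur → occurs.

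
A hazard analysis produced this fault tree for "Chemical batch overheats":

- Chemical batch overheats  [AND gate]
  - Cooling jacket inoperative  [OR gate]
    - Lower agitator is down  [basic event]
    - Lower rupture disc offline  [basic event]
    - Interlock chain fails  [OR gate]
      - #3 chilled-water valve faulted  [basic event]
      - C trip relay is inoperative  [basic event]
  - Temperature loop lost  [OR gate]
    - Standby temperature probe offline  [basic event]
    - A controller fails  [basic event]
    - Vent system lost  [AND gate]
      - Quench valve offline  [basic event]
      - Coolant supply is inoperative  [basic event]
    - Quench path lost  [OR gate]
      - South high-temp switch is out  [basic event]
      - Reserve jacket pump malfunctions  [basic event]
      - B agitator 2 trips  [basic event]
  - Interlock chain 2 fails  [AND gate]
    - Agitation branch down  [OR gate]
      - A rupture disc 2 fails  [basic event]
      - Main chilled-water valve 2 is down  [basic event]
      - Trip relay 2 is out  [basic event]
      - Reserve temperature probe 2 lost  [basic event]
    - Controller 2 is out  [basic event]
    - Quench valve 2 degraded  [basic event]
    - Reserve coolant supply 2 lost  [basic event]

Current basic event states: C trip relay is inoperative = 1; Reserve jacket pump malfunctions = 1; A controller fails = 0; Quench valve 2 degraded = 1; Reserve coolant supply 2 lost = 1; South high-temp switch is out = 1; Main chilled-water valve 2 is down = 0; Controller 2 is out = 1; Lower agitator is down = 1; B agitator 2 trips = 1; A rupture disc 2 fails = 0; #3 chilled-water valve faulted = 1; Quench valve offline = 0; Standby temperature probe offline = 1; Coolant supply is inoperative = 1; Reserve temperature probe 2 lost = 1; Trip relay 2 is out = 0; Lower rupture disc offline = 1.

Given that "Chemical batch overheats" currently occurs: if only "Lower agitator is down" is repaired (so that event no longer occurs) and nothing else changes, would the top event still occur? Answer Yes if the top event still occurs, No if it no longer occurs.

Yes

Counterfactual: set "Lower agitator is down" to not occurred.
Interlock chain fails [OR]: #3 chilled-water valve faulted=occurs, C trip relay is inoperative=occurs → at least one input occurs → occurs.
Cooling jacket inoperative [OR]: Lower agitator is down=not, Lower rupture disc offline=occurs, Interlock chain fails=occurs → at least one input occurs → occurs.
Vent system lost [AND]: Quench valve offline=not, Coolant supply is inoperative=occurs → not all inputs occur → does not occur.
Quench path lost [OR]: South high-temp switch is out=occurs, Reserve jacket pump malfunctions=occurs, B agitator 2 trips=occurs → at least one input occurs → occurs.
Temperature loop lost [OR]: Standby temperature probe offline=occurs, A controller fails=not, Vent system lost=not, Quench path lost=occurs → at least one input occurs → occurs.
Agitation branch down [OR]: A rupture disc 2 fails=not, Main chilled-water valve 2 is down=not, Trip relay 2 is out=not, Reserve temperature probe 2 lost=occurs → at least one input occurs → occurs.
Interlock chain 2 fails [AND]: Agitation branch down=occurs, Controller 2 is out=occurs, Quench valve 2 degraded=occurs, Reserve coolant supply 2 lost=occurs → all inputs occur → occurs.
Chemical batch overheats [AND]: Cooling jacket inoperative=occurs, Temperature loop lost=occurs, Interlock chain 2 fails=occurs → all inputs occur → occurs.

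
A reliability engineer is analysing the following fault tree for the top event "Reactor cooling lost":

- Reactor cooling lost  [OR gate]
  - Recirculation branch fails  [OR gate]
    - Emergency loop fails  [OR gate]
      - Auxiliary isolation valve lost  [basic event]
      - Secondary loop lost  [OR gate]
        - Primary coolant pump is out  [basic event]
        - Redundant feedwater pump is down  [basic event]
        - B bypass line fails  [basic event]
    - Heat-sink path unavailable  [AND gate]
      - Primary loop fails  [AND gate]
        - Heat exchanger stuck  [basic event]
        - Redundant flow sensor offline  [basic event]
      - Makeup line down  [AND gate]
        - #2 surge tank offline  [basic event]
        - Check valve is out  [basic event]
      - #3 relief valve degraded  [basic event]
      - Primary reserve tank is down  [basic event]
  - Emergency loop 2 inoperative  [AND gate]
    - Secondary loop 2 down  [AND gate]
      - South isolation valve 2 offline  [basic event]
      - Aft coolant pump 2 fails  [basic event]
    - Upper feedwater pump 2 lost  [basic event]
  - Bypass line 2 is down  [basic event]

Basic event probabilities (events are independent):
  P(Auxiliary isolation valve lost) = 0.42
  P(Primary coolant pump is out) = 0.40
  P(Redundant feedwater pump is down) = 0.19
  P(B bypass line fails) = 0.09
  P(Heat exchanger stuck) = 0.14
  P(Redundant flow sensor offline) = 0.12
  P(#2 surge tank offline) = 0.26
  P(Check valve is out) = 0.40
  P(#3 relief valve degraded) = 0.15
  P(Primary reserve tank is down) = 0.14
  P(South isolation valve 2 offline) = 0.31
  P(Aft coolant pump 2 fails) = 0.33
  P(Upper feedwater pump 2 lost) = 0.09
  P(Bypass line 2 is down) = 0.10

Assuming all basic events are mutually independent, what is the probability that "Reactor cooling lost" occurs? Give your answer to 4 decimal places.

P(Secondary loop lost) [OR] = 1 − (1−0.40) × (1−0.19) × (1−0.09) = 0.557740
P(Emergency loop fails) [OR] = 1 − (1−0.42) × (1−0.557740) = 0.743489
P(Primary loop fails) [AND] = 0.14 × 0.12 = 0.016800
P(Makeup line down) [AND] = 0.26 × 0.40 = 0.104000
P(Heat-sink path unavailable) [AND] = 0.016800 × 0.104000 × 0.15 × 0.14 = 0.000037
P(Recirculation branch fails) [OR] = 1 − (1−0.743489) × (1−0.000037) = 0.743498
P(Secondary loop 2 down) [AND] = 0.31 × 0.33 = 0.102300
P(Emergency loop 2 inoperative) [AND] = 0.102300 × 0.09 = 0.009207
P(Reactor cooling lost) [OR] = 1 − (1−0.743498) × (1−0.009207) × (1−0.10) = 0.771274
Rounded to 4 decimal places: P(Reactor cooling lost) ≈ 0.7713.

0.7713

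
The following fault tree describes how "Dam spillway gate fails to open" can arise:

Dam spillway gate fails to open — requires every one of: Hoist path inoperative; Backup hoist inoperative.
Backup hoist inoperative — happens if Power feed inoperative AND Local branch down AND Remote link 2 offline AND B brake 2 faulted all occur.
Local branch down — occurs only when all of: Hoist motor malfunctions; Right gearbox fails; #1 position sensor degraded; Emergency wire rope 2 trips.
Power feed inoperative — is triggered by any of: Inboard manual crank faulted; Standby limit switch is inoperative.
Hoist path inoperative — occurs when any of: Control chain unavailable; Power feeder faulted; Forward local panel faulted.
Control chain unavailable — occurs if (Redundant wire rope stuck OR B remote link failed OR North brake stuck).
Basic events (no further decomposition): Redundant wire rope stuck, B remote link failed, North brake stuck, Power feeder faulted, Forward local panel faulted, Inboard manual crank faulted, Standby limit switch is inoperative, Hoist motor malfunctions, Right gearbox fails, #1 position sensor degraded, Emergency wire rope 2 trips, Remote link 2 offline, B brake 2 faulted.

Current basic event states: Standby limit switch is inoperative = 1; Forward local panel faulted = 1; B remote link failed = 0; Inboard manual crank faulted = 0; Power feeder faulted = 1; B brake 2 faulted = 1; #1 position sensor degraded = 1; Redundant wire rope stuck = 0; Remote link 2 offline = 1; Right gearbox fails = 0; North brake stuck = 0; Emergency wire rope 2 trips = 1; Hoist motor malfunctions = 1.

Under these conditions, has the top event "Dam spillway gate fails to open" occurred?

No

Control chain unavailable [OR]: Redundant wire rope stuck=not, B remote link failed=not, North brake stuck=not → no input occurs → does not occur.
Hoist path inoperative [OR]: Control chain unavailable=not, Power feeder faulted=occurs, Forward local panel faulted=occurs → at least one input occurs → occurs.
Power feed inoperative [OR]: Inboard manual crank faulted=not, Standby limit switch is inoperative=occurs → at least one input occurs → occurs.
Local branch down [AND]: Hoist motor malfunctions=occurs, Right gearbox fails=not, #1 position sensor degraded=occurs, Emergency wire rope 2 trips=occurs → not all inputs occur → does not occur.
Backup hoist inoperative [AND]: Power feed inoperative=occurs, Local branch down=not, Remote link 2 offline=occurs, B brake 2 faulted=occurs → not all inputs occur → does not occur.
Dam spillway gate fails to open [AND]: Hoist path inoperative=occurs, Backup hoist inoperative=not → not all inputs occur → does not occur.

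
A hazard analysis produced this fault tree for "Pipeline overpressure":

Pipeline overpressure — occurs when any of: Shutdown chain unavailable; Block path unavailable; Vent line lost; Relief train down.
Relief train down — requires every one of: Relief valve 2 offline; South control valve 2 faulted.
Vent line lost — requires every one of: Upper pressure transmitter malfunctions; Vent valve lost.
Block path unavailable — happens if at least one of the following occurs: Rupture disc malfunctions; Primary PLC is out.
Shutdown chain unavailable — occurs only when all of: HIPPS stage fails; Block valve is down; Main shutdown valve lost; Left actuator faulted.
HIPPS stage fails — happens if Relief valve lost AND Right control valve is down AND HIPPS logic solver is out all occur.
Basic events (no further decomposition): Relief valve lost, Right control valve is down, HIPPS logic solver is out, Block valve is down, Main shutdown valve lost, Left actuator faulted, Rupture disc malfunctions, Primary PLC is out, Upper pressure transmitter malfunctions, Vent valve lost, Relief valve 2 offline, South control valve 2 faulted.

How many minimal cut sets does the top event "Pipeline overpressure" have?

5

HIPPS stage fails [AND]: one cut set from each child combined → 1 × 1 × 1 = 1 cut set(s).
Shutdown chain unavailable [AND]: one cut set from each child combined → 1 × 1 × 1 × 1 = 1 cut set(s).
Block path unavailable [OR]: union of children's cut sets → 2 cut set(s).
Vent line lost [AND]: one cut set from each child combined → 1 × 1 = 1 cut set(s).
Relief train down [AND]: one cut set from each child combined → 1 × 1 = 1 cut set(s).
Pipeline overpressure [OR]: union of children's cut sets → 5 cut set(s).
Minimal cut sets: {Block valve is down, HIPPS logic solver is out, Left actuator faulted, Main shutdown valve lost, Relief valve lost, Right control valve is down}; {Rupture disc malfunctions}; {Primary PLC is out}; {Upper pressure transmitter malfunctions, Vent valve lost}; {Relief valve 2 offline, South control valve 2 faulted}.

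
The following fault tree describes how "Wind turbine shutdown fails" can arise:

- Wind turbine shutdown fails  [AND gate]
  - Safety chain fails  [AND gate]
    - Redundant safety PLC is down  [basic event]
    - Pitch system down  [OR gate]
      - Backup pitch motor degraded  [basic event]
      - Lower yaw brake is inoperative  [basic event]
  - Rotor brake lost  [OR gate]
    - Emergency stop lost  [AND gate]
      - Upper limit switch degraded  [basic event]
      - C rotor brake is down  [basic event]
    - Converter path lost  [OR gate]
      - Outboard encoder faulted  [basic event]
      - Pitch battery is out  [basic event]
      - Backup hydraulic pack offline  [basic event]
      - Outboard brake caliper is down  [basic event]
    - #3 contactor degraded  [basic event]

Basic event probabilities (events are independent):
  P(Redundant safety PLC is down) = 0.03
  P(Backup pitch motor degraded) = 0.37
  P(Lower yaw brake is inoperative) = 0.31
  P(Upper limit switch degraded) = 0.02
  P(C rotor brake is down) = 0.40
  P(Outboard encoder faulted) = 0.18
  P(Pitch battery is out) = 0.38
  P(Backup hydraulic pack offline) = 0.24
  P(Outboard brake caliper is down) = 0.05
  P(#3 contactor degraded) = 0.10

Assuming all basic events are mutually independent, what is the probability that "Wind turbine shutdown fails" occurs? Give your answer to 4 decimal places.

0.0114

P(Pitch system down) [OR] = 1 − (1−0.37) × (1−0.31) = 0.565300
P(Safety chain fails) [AND] = 0.03 × 0.565300 = 0.016959
P(Emergency stop lost) [AND] = 0.02 × 0.40 = 0.008000
P(Converter path lost) [OR] = 1 − (1−0.18) × (1−0.38) × (1−0.24) × (1−0.05) = 0.632935
P(Rotor brake lost) [OR] = 1 − (1−0.008000) × (1−0.632935) × (1−0.10) = 0.672284
P(Wind turbine shutdown fails) [AND] = 0.016959 × 0.672284 = 0.011401
Rounded to 4 decimal places: P(Wind turbine shutdown fails) ≈ 0.0114.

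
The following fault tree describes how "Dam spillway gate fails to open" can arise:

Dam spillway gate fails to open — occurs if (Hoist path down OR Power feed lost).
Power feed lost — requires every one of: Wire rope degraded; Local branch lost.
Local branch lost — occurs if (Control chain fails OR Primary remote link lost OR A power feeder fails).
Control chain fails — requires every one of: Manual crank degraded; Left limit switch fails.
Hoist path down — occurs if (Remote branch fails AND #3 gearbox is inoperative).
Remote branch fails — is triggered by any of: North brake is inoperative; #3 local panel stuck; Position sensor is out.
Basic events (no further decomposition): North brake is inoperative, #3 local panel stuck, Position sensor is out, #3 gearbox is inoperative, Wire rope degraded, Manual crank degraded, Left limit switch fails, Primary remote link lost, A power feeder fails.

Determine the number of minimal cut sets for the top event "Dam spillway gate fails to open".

6

Remote branch fails [OR]: union of children's cut sets → 3 cut set(s).
Hoist path down [AND]: one cut set from each child combined → 3 × 1 = 3 cut set(s).
Control chain fails [AND]: one cut set from each child combined → 1 × 1 = 1 cut set(s).
Local branch lost [OR]: union of children's cut sets → 3 cut set(s).
Power feed lost [AND]: one cut set from each child combined → 1 × 3 = 3 cut set(s).
Dam spillway gate fails to open [OR]: union of children's cut sets → 6 cut set(s).
Minimal cut sets: {#3 gearbox is inoperative, North brake is inoperative}; {#3 gearbox is inoperative, #3 local panel stuck}; {#3 gearbox is inoperative, Position sensor is out}; {Left limit switch fails, Manual crank degraded, Wire rope degraded}; {Primary remote link lost, Wire rope degraded}; {A power feeder fails, Wire rope degraded}.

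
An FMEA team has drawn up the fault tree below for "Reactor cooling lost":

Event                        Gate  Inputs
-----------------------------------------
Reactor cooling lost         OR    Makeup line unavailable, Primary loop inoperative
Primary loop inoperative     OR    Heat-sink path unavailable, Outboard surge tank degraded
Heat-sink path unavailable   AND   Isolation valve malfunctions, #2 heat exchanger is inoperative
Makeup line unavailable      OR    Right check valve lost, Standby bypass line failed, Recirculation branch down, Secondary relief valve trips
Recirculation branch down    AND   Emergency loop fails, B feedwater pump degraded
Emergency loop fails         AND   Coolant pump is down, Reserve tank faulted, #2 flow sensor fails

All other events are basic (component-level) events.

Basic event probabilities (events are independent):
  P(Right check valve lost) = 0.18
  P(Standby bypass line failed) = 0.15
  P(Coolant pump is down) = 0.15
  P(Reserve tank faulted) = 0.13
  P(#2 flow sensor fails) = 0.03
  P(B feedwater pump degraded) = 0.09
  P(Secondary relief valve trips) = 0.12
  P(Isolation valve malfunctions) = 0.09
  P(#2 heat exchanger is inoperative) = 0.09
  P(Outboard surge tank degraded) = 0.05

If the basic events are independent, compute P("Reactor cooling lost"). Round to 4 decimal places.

P(Emergency loop fails) [AND] = 0.15 × 0.13 × 0.03 = 0.000585
P(Recirculation branch down) [AND] = 0.000585 × 0.09 = 0.000053
P(Makeup line unavailable) [OR] = 1 − (1−0.18) × (1−0.15) × (1−0.000053) × (1−0.12) = 0.386673
P(Heat-sink path unavailable) [AND] = 0.09 × 0.09 = 0.008100
P(Primary loop inoperative) [OR] = 1 − (1−0.008100) × (1−0.05) = 0.057695
P(Reactor cooling lost) [OR] = 1 − (1−0.386673) × (1−0.057695) = 0.422059
Rounded to 4 decimal places: P(Reactor cooling lost) ≈ 0.4221.

0.4221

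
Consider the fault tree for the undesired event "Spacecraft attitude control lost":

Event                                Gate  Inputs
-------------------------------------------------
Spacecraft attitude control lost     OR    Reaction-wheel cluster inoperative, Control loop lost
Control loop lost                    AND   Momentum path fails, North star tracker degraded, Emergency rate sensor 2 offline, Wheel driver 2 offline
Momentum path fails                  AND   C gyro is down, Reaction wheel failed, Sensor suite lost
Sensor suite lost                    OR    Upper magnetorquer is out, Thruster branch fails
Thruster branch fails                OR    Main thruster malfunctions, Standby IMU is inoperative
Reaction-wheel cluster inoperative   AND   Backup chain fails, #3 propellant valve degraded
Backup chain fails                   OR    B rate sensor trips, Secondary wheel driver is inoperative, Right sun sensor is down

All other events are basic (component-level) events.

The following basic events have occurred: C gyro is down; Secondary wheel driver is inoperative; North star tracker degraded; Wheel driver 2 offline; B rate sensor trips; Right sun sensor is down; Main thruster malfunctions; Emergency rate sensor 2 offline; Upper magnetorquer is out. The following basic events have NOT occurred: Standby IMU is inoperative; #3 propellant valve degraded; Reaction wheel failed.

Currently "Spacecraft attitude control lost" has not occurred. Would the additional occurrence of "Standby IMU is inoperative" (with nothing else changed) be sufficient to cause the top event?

No

Counterfactual: set "Standby IMU is inoperative" to occurred.
Backup chain fails [OR]: B rate sensor trips=occurs, Secondary wheel driver is inoperative=occurs, Right sun sensor is down=occurs → at least one input occurs → occurs.
Reaction-wheel cluster inoperative [AND]: Backup chain fails=occurs, #3 propellant valve degraded=not → not all inputs occur → does not occur.
Thruster branch fails [OR]: Main thruster malfunctions=occurs, Standby IMU is inoperative=occurs → at least one input occurs → occurs.
Sensor suite lost [OR]: Upper magnetorquer is out=occurs, Thruster branch fails=occurs → at least one input occurs → occurs.
Momentum path fails [AND]: C gyro is down=occurs, Reaction wheel failed=not, Sensor suite lost=occurs → not all inputs occur → does not occur.
Control loop lost [AND]: Momentum path fails=not, North star tracker degraded=occurs, Emergency rate sensor 2 offline=occurs, Wheel driver 2 offline=occurs → not all inputs occur → does not occur.
Spacecraft attitude control lost [OR]: Reaction-wheel cluster inoperative=not, Control loop lost=not → no input occurs → does not occur.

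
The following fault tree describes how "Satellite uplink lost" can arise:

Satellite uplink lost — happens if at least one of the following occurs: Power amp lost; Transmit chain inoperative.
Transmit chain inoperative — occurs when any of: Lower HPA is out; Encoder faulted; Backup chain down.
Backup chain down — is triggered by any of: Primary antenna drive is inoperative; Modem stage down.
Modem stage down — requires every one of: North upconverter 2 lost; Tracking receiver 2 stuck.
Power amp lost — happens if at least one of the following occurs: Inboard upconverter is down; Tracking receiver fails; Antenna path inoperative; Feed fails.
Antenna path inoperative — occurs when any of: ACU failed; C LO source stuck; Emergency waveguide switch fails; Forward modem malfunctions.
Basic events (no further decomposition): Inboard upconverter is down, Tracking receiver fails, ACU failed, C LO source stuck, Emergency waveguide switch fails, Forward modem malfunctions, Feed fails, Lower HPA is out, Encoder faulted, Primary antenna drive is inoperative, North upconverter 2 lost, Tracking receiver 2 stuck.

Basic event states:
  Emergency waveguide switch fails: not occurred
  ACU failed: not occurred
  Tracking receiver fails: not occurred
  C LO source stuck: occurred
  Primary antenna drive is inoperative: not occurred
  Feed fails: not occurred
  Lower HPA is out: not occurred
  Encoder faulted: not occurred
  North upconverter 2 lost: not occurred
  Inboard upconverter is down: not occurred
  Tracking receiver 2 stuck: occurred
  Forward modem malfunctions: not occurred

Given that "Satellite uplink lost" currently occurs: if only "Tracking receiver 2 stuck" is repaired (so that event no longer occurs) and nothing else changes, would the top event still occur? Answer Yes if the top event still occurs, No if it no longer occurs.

Yes

Counterfactual: set "Tracking receiver 2 stuck" to not occurred.
Antenna path inoperative [OR]: ACU failed=not, C LO source stuck=occurs, Emergency waveguide switch fails=not, Forward modem malfunctions=not → at least one input occurs → occurs.
Power amp lost [OR]: Inboard upconverter is down=not, Tracking receiver fails=not, Antenna path inoperative=occurs, Feed fails=not → at least one input occurs → occurs.
Modem stage down [AND]: North upconverter 2 lost=not, Tracking receiver 2 stuck=not → not all inputs occur → does not occur.
Backup chain down [OR]: Primary antenna drive is inoperative=not, Modem stage down=not → no input occurs → does not occur.
Transmit chain inoperative [OR]: Lower HPA is out=not, Encoder faulted=not, Backup chain down=not → no input occurs → does not occur.
Satellite uplink lost [OR]: Power amp lost=occurs, Transmit chain inoperative=not → at least one input occurs → occurs.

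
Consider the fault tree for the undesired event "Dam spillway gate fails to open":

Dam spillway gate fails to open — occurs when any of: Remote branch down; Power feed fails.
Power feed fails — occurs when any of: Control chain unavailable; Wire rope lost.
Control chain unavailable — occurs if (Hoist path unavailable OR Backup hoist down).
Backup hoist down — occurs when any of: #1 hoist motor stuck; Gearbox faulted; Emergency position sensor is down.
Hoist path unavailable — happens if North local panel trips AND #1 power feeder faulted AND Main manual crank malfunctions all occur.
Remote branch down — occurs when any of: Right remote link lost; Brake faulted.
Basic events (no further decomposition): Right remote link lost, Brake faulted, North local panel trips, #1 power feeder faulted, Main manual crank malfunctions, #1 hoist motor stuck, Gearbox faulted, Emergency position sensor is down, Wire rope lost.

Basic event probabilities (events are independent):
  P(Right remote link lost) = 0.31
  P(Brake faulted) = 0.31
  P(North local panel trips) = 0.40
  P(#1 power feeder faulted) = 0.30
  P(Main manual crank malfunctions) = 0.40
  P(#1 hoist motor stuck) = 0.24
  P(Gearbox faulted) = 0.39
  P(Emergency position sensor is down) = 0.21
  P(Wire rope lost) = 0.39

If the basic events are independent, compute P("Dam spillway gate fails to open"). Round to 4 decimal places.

P(Remote branch down) [OR] = 1 − (1−0.31) × (1−0.31) = 0.523900
P(Hoist path unavailable) [AND] = 0.40 × 0.30 × 0.40 = 0.048000
P(Backup hoist down) [OR] = 1 − (1−0.24) × (1−0.39) × (1−0.21) = 0.633756
P(Control chain unavailable) [OR] = 1 − (1−0.048000) × (1−0.633756) = 0.651336
P(Power feed fails) [OR] = 1 − (1−0.651336) × (1−0.39) = 0.787315
P(Dam spillway gate fails to open) [OR] = 1 − (1−0.523900) × (1−0.787315) = 0.898741
Rounded to 4 decimal places: P(Dam spillway gate fails to open) ≈ 0.8987.

0.8987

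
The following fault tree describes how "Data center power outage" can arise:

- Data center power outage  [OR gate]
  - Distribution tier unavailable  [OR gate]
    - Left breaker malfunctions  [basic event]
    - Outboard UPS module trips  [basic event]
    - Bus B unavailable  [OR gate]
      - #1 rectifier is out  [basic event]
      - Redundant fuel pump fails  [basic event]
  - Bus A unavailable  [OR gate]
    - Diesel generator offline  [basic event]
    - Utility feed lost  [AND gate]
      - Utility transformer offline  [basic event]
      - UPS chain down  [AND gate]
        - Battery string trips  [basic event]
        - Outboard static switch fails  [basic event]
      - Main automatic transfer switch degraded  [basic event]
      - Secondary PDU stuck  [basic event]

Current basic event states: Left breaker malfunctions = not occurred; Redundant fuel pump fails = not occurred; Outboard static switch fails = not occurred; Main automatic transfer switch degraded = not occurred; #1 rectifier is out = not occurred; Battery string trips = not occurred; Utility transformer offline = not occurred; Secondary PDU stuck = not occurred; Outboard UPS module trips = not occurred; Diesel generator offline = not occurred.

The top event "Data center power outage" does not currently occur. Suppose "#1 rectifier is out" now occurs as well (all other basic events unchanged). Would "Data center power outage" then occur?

Yes

Counterfactual: set "#1 rectifier is out" to occurred.
Bus B unavailable [OR]: #1 rectifier is out=occurs, Redundant fuel pump fails=not → at least one input occurs → occurs.
Distribution tier unavailable [OR]: Left breaker malfunctions=not, Outboard UPS module trips=not, Bus B unavailable=occurs → at least one input occurs → occurs.
UPS chain down [AND]: Battery string trips=not, Outboard static switch fails=not → not all inputs occur → does not occur.
Utility feed lost [AND]: Utility transformer offline=not, UPS chain down=not, Main automatic transfer switch degraded=not, Secondary PDU stuck=not → not all inputs occur → does not occur.
Bus A unavailable [OR]: Diesel generator offline=not, Utility feed lost=not → no input occurs → does not occur.
Data center power outage [OR]: Distribution tier unavailable=occurs, Bus A unavailable=not → at least one input occurs → occurs.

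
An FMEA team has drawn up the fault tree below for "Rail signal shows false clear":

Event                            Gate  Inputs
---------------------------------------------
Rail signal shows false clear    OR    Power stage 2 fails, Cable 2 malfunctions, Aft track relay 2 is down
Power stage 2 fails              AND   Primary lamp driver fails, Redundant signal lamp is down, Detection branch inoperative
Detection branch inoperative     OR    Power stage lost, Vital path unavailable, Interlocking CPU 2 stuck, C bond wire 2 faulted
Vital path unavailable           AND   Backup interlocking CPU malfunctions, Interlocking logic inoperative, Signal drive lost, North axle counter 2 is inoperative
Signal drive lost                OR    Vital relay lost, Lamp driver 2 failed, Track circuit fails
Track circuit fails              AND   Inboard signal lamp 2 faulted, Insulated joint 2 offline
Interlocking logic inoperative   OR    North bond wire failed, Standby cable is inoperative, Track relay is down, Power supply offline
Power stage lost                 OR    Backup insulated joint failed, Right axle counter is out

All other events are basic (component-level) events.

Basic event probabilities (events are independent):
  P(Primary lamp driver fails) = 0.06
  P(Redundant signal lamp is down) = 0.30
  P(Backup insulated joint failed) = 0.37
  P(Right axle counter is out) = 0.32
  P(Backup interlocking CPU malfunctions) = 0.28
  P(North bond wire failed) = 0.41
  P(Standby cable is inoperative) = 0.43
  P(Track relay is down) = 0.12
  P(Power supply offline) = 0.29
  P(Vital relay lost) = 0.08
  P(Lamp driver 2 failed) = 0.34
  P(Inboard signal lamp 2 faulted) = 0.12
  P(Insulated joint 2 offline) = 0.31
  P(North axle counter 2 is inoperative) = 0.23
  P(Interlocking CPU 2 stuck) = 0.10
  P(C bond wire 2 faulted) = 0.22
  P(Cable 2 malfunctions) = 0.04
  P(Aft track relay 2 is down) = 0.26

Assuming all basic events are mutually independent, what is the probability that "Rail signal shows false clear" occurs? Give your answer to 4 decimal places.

P(Power stage lost) [OR] = 1 − (1−0.37) × (1−0.32) = 0.571600
P(Interlocking logic inoperative) [OR] = 1 − (1−0.41) × (1−0.43) × (1−0.12) × (1−0.29) = 0.789880
P(Track circuit fails) [AND] = 0.12 × 0.31 = 0.037200
P(Signal drive lost) [OR] = 1 − (1−0.08) × (1−0.34) × (1−0.037200) = 0.415388
P(Vital path unavailable) [AND] = 0.28 × 0.789880 × 0.415388 × 0.23 = 0.021130
P(Detection branch inoperative) [OR] = 1 − (1−0.571600) × (1−0.021130) × (1−0.10) × (1−0.22) = 0.705618
P(Power stage 2 fails) [AND] = 0.06 × 0.30 × 0.705618 = 0.012701
P(Rail signal shows false clear) [OR] = 1 − (1−0.012701) × (1−0.04) × (1−0.26) = 0.298623
Rounded to 4 decimal places: P(Rail signal shows false clear) ≈ 0.2986.

0.2986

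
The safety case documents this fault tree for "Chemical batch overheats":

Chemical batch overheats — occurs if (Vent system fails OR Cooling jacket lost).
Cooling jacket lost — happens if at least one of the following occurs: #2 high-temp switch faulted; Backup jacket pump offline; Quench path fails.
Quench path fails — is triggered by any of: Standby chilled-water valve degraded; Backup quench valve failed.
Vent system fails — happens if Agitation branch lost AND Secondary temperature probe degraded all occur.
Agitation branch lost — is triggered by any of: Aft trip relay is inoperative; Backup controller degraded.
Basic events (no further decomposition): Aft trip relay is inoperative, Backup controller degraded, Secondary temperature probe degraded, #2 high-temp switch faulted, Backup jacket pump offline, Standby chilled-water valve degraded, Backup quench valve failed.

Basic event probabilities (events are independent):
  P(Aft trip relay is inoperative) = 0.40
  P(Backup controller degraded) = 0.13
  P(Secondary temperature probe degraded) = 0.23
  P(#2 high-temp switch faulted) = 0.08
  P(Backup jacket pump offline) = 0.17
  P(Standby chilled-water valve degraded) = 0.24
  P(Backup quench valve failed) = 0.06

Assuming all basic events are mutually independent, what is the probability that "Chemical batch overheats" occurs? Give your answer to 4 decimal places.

P(Agitation branch lost) [OR] = 1 − (1−0.40) × (1−0.13) = 0.478000
P(Vent system fails) [AND] = 0.478000 × 0.23 = 0.109940
P(Quench path fails) [OR] = 1 − (1−0.24) × (1−0.06) = 0.285600
P(Cooling jacket lost) [OR] = 1 − (1−0.08) × (1−0.17) × (1−0.285600) = 0.454484
P(Chemical batch overheats) [OR] = 1 − (1−0.109940) × (1−0.454484) = 0.514458
Rounded to 4 decimal places: P(Chemical batch overheats) ≈ 0.5145.

0.5145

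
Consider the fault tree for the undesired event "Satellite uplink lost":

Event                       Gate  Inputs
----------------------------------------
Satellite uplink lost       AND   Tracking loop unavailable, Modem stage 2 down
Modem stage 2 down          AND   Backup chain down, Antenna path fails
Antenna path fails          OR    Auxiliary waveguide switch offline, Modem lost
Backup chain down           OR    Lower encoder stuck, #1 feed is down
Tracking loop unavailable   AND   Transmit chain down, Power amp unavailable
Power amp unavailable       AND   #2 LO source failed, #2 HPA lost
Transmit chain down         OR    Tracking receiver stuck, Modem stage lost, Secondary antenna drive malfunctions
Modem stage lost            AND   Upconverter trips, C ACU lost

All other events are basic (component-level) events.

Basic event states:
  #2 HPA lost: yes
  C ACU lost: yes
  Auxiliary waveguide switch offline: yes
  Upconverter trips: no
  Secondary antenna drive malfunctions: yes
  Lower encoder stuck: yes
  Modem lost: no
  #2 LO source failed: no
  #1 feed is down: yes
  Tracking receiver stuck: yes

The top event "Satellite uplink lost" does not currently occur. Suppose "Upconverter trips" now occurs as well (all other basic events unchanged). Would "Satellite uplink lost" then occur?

No

Counterfactual: set "Upconverter trips" to occurred.
Modem stage lost [AND]: Upconverter trips=occurs, C ACU lost=occurs → all inputs occur → occurs.
Transmit chain down [OR]: Tracking receiver stuck=occurs, Modem stage lost=occurs, Secondary antenna drive malfunctions=occurs → at least one input occurs → occurs.
Power amp unavailable [AND]: #2 LO source failed=not, #2 HPA lost=occurs → not all inputs occur → does not occur.
Tracking loop unavailable [AND]: Transmit chain down=occurs, Power amp unavailable=not → not all inputs occur → does not occur.
Backup chain down [OR]: Lower encoder stuck=occurs, #1 feed is down=occurs → at least one input occurs → occurs.
Antenna path fails [OR]: Auxiliary waveguide switch offline=occurs, Modem lost=not → at least one input occurs → occurs.
Modem stage 2 down [AND]: Backup chain down=occurs, Antenna path fails=occurs → all inputs occur → occurs.
Satellite uplink lost [AND]: Tracking loop unavailable=not, Modem stage 2 down=occurs → not all inputs occur → does not occur.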